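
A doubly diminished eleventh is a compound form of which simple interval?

doubly diminished fourth

Take out an octave (7 from the number): 11 − 7 = 4.
Quality carries through unchanged, so the simple form is a doubly diminished fourth.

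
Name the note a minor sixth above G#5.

E6

Counting six letter names up from G lands on E.
Moving 8 semitones up from G#5 (the size of a minor sixth) reaches E6.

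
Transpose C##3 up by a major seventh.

Counting seven letter names up from C lands on B.
A major seventh spans 11 semitones, so from C##3 the target pitch is B##3.

B##3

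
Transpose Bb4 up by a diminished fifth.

The fifth takes the letter from B up to F.
A diminished fifth is 6 semitones; 6 semitones up from Bb4 gives Fb5.

Fb5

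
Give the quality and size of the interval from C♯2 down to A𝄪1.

Descending from C#2 to A##1 is the same interval as ascending A##1 to C#2.
A to C spans three letter names (A-B-C): a third.
A major third would be 4 semitones; A##1 to C#2 is 2, two semitones narrower, so the interval is diminished.

d3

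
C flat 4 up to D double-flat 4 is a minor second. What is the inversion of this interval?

M7

The rule of nine gives the new number: 9 − 2 = 7, so a second becomes a seventh.
And minor becomes major under inversion, so we get a major seventh.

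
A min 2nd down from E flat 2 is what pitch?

D 2

The second takes the letter from E down to D.
A minor second spans 1 semitone, so from Eb2 the target pitch is D2.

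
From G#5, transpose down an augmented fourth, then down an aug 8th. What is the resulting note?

An augmented fourth down from G#5 is D5.
D5 down an augmented octave → Db4 (13 semitones).

Db4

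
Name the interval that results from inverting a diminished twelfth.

First reduce the compound diminished twelfth to its simple form, a diminished fifth.
Interval numbers invert to sum to nine: 5 + 4 = 9, so a fifth inverts to a fourth.
And diminished becomes augmented under inversion, so we get an augmented fourth.

augmented 4th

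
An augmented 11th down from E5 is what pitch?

The eleventh's letter: E down four letter names plus an octave → B.
An augmented eleventh spans 18 semitones, so from E5 the target pitch is Bb3.

Bb3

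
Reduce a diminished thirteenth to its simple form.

Subtracting seven from the interval number removes an octave: 13 − 7 = 6.
That makes a diminished thirteenth a compound diminished sixth — an octave plus a diminished sixth.

d6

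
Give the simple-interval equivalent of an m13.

Take out an octave (7 from the number): 13 − 7 = 6.
That makes a minor thirteenth a compound minor sixth — an octave plus a minor sixth.

m6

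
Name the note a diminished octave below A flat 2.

For an octave the letter name doesn't change: still A, an octave down.
A diminished octave is 11 semitones; 11 semitones down from Ab2 gives A1.

A 1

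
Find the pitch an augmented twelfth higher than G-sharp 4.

Counting five letter names plus an octave up from G lands on D.
An augmented twelfth spans 20 semitones, so from G#4 the target pitch is D##6.

D-double-sharp 6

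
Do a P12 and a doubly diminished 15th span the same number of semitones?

A perfect twelfth spans 19 semitones; a doubly diminished fifteenth spans 22 semitones. They differ by 3.

No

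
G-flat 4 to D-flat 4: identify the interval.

perfect fourth

Descending from Gb4 to Db4 is the same interval as ascending Db4 to Gb4.
D to G spans four letter names (D-E-F-G): a fourth.
Counting semitones, Db4→Gb4 is 5, which is the perfect fourth.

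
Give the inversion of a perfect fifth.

P4

The rule of nine gives the new number: 9 − 5 = 4, so a fifth becomes a fourth.
The quality also flips — perfect stays perfect — giving a perfect fourth.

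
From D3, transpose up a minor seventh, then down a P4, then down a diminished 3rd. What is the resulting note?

Up a minor seventh from D3: C4 (10 semitones up).
A perfect fourth down from C4 is G3.
A diminished third down from G3 is E#3.

E#3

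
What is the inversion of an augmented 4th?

d5

Interval numbers invert to sum to nine: 4 + 5 = 9, so a fourth inverts to a fifth.
And augmented becomes diminished under inversion, so we get a diminished fifth.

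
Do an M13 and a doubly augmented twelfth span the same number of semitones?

Yes

A major thirteenth = 21 semitones = a doubly augmented twelfth; enharmonically equal.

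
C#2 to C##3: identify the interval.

C to C is the same letter name, plus an octave, so the interval is some kind of octave.
A perfect octave would be 12 semitones; C#2 to C##3 is 13, one semitone wider, so the interval is augmented.

augmented 8th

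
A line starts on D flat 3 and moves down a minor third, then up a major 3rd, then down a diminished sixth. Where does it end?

Db3 down a minor third → Bb2 (3 semitones).
Bb2 up a major third → D3 (4 semitones).
D3 down a diminished sixth → F##2 (7 semitones).

F double-sharp 2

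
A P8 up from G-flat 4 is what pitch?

G-flat 5

For an octave the letter name doesn't change: still G, an octave up.
A perfect octave is 12 semitones; 12 semitones up from Gb4 gives Gb5.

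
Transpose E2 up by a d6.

Cb3

The sixth takes the letter from E up to C.
A diminished sixth spans 7 semitones, so from E2 the target pitch is Cb3.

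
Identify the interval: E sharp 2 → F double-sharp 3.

E to F spans two letter names (E-F), plus an octave — that makes it a ninth of some quality.
Counting semitones, E#2→F##3 is 14, which is the major ninth.
(Equivalently, a compound major second: a major second plus an octave.)

M9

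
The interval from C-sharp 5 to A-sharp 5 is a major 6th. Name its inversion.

minor third

The rule of nine gives the new number: 9 − 6 = 3, so a sixth becomes a third.
The quality also flips — major becomes minor — giving a minor third.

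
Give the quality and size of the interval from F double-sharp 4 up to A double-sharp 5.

major 10th

F to A spans three letter names (F-G-A), plus an octave, so the interval is some kind of tenth.
The major tenth spans 16 semitones, and F##4 to A##5 is exactly 16 semitones — so this is a major tenth.
(Equivalently, a compound major third: a major third plus an octave.)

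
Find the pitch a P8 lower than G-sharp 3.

The letter stays G (same as the start), shifted an octave down.
A perfect octave is 12 semitones; 12 semitones down from G#3 gives G#2.

G-sharp 2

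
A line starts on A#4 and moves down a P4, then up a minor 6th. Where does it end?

C#5

A perfect fourth down from A#4 is E#4.
E#4 up a minor sixth → C#5 (8 semitones).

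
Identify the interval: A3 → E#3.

Descending from A3 to E#3 is the same interval as ascending E#3 to A3.
E to A spans four letter names (E-F-G-A), so the interval is some kind of fourth.
The perfect fourth is 5 semitones; here we have 4, one semitone narrower: diminished.

diminished fourth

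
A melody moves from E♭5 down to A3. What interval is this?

diminished 12th

Descending from Eb5 to A3 is the same interval as ascending A3 to Eb5.
A to E spans five letter names (A-B-C-D-E), plus an octave — that makes it a twelfth of some quality.
A perfect twelfth would be 19 semitones; A3 to Eb5 is 18, one semitone narrower, so the interval is diminished.
(Equivalently, a compound diminished fifth: a diminished fifth plus an octave.)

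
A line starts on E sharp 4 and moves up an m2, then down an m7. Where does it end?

E#4 up a minor second → F#4 (1 semitone).
F#4 down a minor seventh → G#3 (10 semitones).

G sharp 3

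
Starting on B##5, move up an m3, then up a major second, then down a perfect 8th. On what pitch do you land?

A minor third up from B##5 is D##6.
A major second up from D##6 is E##6.
A perfect octave down from E##6 is E##5.

E##5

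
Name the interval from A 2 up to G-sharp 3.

major 7th

A to G spans seven letter names (A-B-C-D-E-F-G), so the interval is some kind of seventh.
A2 to G#3 is 11 semitones, matching the major seventh exactly, so the quality is major.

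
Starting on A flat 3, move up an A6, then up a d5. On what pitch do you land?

Ab3 up an augmented sixth → F#4 (10 semitones).
Up a diminished fifth from F#4: C5 (6 semitones up).

C 5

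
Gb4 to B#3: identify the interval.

doubly diminished sixth

Descending from Gb4 to B#3 is the same interval as ascending B#3 to Gb4.
B to G spans six letter names (B-C-D-E-F-G), so the interval is some kind of sixth.
A major sixth would be 9 semitones; B#3 to Gb4 is 6, three semitones narrower, so the interval is doubly diminished.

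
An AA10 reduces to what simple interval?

Subtracting seven from the interval number removes an octave: 10 − 7 = 3.
That makes a doubly augmented tenth a compound doubly augmented third — an octave plus a doubly augmented third.

doubly augmented 3rd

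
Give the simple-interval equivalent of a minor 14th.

minor 7th

Take out an octave (7 from the number): 14 − 7 = 7.
That makes a minor fourteenth a compound minor seventh — an octave plus a minor seventh.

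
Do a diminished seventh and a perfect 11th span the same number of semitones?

No

A diminished seventh spans 9 semitones; a perfect eleventh spans 17 semitones. They differ by 8.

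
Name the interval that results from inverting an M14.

First reduce the compound major fourteenth to its simple form, a major seventh.
Inverted interval numbers add to nine, so a seventh pairs with a second (7 + 2 = 9).
And major becomes minor under inversion, so we get a minor second.

m2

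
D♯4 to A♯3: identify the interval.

Descending from D#4 to A#3 is the same interval as ascending A#3 to D#4.
A to D spans four letter names (A-B-C-D) — that makes it a fourth of some quality.
The perfect fourth spans 5 semitones, and A#3 to D#4 is exactly 5 semitones — so this is a perfect fourth.

P4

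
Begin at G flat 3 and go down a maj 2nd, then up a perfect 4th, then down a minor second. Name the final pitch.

Down a major second from Gb3: Fb3 (2 semitones down).
Fb3 up a perfect fourth → Bbb3 (5 semitones).
A minor second down from Bbb3 is Ab3.

A flat 3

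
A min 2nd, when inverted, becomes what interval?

major 7th

Inverted interval numbers add to nine, so a second pairs with a seventh (2 + 7 = 9).
The quality also flips — minor becomes major — giving a major seventh.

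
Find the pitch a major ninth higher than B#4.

Two letters up from B (plus an octave) reaches C.
A major ninth spans 14 semitones, so from B#4 the target pitch is C##6.

C##6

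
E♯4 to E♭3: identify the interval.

doubly augmented 8th

Descending from E#4 to Eb3 is the same interval as ascending Eb3 to E#4.
E to E is the same letter name, plus an octave — that makes it an octave of some quality.
Eb3 to E#4 spans 14 semitones — two semitones wider than the perfect octave (12) — giving a doubly augmented octave.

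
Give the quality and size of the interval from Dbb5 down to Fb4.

minor sixth

Descending from Dbb5 to Fb4 is the same interval as ascending Fb4 to Dbb5.
F to D spans six letter names (F-G-A-B-C-D), so the interval is some kind of sixth.
At 8 semitones, Fb4→Dbb5 falls one short of a major sixth: minor.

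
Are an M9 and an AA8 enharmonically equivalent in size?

Yes

Both span 14 semitones: a major ninth and a doubly augmented octave are the same chromatic distance.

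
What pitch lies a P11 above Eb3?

Ab4

Four letters up from E (plus an octave) reaches A.
Moving 17 semitones up from Eb3 (the size of a perfect eleventh) reaches Ab4.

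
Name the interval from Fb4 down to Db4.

minor 3rd

Descending from Fb4 to Db4 is the same interval as ascending Db4 to Fb4.
D to F spans three letter names (D-E-F) — that makes it a third of some quality.
A major third would be 4 semitones, but Db4 to Fb4 is 3 — one semitone narrower, making it a minor third.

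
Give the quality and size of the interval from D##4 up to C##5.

m7

D to C spans seven letter names (D-E-F-G-A-B-C) — that makes it a seventh of some quality.
At 10 semitones, D##4→C##5 falls one short of a major seventh: minor.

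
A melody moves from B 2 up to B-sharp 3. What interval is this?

B to B is the same letter name, plus an octave, so the interval is some kind of octave.
B2 to B#3 spans 13 semitones — one semitone wider than the perfect octave (12) — giving an augmented octave.

A8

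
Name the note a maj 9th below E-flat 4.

D-flat 3

Two letters down from E (plus an octave) reaches D.
A major ninth is 14 semitones; 14 semitones down from Eb4 gives Db3.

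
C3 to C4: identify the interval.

C to C is the same letter name, plus an octave, so the interval is some kind of octave.
The perfect octave spans 12 semitones, and C3 to C4 is exactly 12 semitones — so this is a perfect octave.

perfect octave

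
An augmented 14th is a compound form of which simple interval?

augmented 7th

Each octave removed subtracts seven from the number: 14 − 7 = 7.
So an augmented fourteenth is an octave plus an augmented seventh. The quality is unchanged.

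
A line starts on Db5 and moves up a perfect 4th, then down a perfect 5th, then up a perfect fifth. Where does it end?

Db5 up a perfect fourth → Gb5 (5 semitones).
A perfect fifth down from Gb5 is Cb5.
Up a perfect fifth from Cb5: Gb5 (7 semitones up).

Gb5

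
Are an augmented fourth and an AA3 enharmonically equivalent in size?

An augmented fourth spans 6 semitones, and a doubly augmented third also spans 6 semitones — they're enharmonic.

Yes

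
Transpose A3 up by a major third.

Counting three letter names up from A lands on C.
Moving 4 semitones up from A3 (the size of a major third) reaches C#4.

C#4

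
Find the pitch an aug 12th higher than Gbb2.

Db4

Counting five letter names plus an octave up from G lands on D.
An augmented twelfth spans 20 semitones, so from Gbb2 the target pitch is Db4.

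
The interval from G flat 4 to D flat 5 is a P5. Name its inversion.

P4

The rule of nine gives the new number: 9 − 5 = 4, so a fifth becomes a fourth.
And perfect stays perfect under inversion, so we get a perfect fourth.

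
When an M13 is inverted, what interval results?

m3

First reduce the compound major thirteenth to its simple form, a major sixth.
Inverted interval numbers add to nine, so a sixth pairs with a third (6 + 3 = 9).
And major becomes minor under inversion, so we get a minor third.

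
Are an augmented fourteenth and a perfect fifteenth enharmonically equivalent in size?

Both span 24 semitones: an augmented fourteenth and a perfect fifteenth are the same chromatic distance.

Yes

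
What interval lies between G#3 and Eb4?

G to E spans six letter names (G-A-B-C-D-E) — that makes it a sixth of some quality.
G#3 to Eb4 spans 7 semitones — two semitones narrower than the major sixth (9) — giving a diminished sixth.

diminished 6th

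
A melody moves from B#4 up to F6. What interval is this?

B to F spans five letter names (B-C-D-E-F), plus an octave, so the interval is some kind of twelfth.
The perfect twelfth is 19 semitones; here we have 17, two semitones narrower: doubly diminished.
(Equivalently, a compound doubly diminished fifth: a doubly diminished fifth plus an octave.)

doubly diminished 12th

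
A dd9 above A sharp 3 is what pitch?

B double-flat 4

Two letters up from A (plus an octave) reaches B.
A doubly diminished ninth spans 11 semitones, so from A#3 the target pitch is Bbb4.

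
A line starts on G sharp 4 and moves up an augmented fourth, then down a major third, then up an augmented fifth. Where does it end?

E double-sharp 5

G#4 up an augmented fourth → C##5 (6 semitones).
A major third down from C##5 is A#4.
An augmented fifth up from A#4 is E##5.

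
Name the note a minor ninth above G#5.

Two letters up from G (plus an octave) reaches A.
Moving 13 semitones up from G#5 (the size of a minor ninth) reaches A6.

A6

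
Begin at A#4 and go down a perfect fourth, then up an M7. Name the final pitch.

D##5

A perfect fourth down from A#4 is E#4.
Up a major seventh from E#4: D##5 (11 semitones up).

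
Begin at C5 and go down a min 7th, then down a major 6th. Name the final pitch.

C5 down a minor seventh → D4 (10 semitones).
D4 down a major sixth → F3 (9 semitones).

F3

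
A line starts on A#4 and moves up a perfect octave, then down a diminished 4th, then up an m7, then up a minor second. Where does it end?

Up a perfect octave from A#4: A#5 (12 semitones up).
Down a diminished fourth from A#5: E##5 (4 semitones down).
A minor seventh up from E##5 is D##6.
D##6 up a minor second → E#6 (1 semitone).

E#6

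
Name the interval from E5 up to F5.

E to F spans two letter names (E-F), so the interval is some kind of second.
At 1 semitone, E5→F5 falls one short of a major second: minor.

minor second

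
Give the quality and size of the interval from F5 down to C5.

Descending from F5 to C5 is the same interval as ascending C5 to F5.
C to F spans four letter names (C-D-E-F): a fourth.
C5 to F5 is 5 semitones, matching the perfect fourth exactly, so the quality is perfect.

perfect fourth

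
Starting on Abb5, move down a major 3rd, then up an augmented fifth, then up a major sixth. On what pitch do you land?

Down a major third from Abb5: Fbb5 (4 semitones down).
Fbb5 up an augmented fifth → Cb6 (8 semitones).
Up a major sixth from Cb6: Ab6 (9 semitones up).

Ab6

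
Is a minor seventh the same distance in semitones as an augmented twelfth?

A minor seventh spans 10 semitones; an augmented twelfth spans 20 semitones. They differ by 10.

No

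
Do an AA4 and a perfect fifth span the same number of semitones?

A doubly augmented fourth = 7 semitones = a perfect fifth; enharmonically equal.

Yes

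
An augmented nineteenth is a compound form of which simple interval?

augmented 5th

Take out 2 octaves (14 from the number): 19 − 14 = 5.
So an augmented nineteenth is 2 octaves plus an augmented fifth. The quality is unchanged.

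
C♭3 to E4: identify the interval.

augmented tenth

C to E spans three letter names (C-D-E), plus an octave, so the interval is some kind of tenth.
A major tenth would be 16 semitones; Cb3 to E4 is 17, one semitone wider, so the interval is augmented.
(Equivalently, a compound augmented third: an augmented third plus an octave.)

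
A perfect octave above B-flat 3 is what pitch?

B-flat 4

An octave keeps the letter name B, an octave up from B.
A perfect octave spans 12 semitones, so from Bb3 the target pitch is Bb4.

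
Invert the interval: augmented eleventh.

First reduce the compound augmented eleventh to its simple form, an augmented fourth.
The rule of nine gives the new number: 9 − 4 = 5, so a fourth becomes a fifth.
Quality inverts too: augmented becomes diminished. That makes the inversion a diminished fifth.

diminished 5th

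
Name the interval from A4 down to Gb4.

Descending from A4 to Gb4 is the same interval as ascending Gb4 to A4.
G to A spans two letter names (G-A) — that makes it a second of some quality.
Gb4 to A4 spans 3 semitones — one semitone wider than the major second (2) — giving an augmented second.

A2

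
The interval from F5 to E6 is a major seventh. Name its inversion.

Inverted interval numbers add to nine, so a seventh pairs with a second (7 + 2 = 9).
The quality also flips — major becomes minor — giving a minor second.

m2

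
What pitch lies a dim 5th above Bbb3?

Five letter names up from B: F.
A diminished fifth spans 6 semitones, so from Bbb3 the target pitch is Fbb4.

Fbb4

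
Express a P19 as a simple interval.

Take out 2 octaves (14 from the number): 19 − 14 = 5.
So a perfect nineteenth is 2 octaves plus a perfect fifth. The quality is unchanged.

perfect 5th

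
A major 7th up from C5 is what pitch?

Seven letter names up from C: B.
A major seventh is 11 semitones; 11 semitones up from C5 gives B5.

B5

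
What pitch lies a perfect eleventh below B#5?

F##4

Four letters down from B (plus an octave) reaches F.
Moving 17 semitones down from B#5 (the size of a perfect eleventh) reaches F##4.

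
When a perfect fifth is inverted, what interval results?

P4

Interval numbers invert to sum to nine: 5 + 4 = 9, so a fifth inverts to a fourth.
Quality inverts too: perfect stays perfect. That makes the inversion a perfect fourth.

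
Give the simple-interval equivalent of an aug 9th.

Each octave removed subtracts seven from the number: 9 − 7 = 2.
So an augmented ninth is an octave plus an augmented second. The quality is unchanged.

A2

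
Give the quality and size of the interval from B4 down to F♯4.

Descending from B4 to F#4 is the same interval as ascending F#4 to B4.
F to B spans four letter names (F-G-A-B) — that makes it a fourth of some quality.
F#4 to B4 is 5 semitones, matching the perfect fourth exactly, so the quality is perfect.

P4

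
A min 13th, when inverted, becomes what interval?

First reduce the compound minor thirteenth to its simple form, a minor sixth.
Inverted interval numbers add to nine, so a sixth pairs with a third (6 + 3 = 9).
Quality inverts too: minor becomes major. That makes the inversion a major third.

major third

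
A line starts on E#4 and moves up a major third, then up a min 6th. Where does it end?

A major third up from E#4 is G##4.
G##4 up a minor sixth → E#5 (8 semitones).

E#5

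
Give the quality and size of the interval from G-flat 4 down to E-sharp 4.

dd3

Descending from Gb4 to E#4 is the same interval as ascending E#4 to Gb4.
E to G spans three letter names (E-F-G), so the interval is some kind of third.
The major third is 4 semitones; here we have 1, three semitones narrower: doubly diminished.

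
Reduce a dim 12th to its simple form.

diminished fifth

Take out an octave (7 from the number): 12 − 7 = 5.
That makes a diminished twelfth a compound diminished fifth — an octave plus a diminished fifth.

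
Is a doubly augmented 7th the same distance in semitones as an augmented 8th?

A doubly augmented seventh spans 13 semitones, and an augmented octave also spans 13 semitones — they're enharmonic.

Yes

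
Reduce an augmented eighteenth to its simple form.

Subtracting seven from the interval number removes an octave: 18 − 14 = 4.
Quality carries through unchanged, so the simple form is an augmented fourth.

augmented fourth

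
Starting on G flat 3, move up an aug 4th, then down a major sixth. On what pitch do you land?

E flat 3

Up an augmented fourth from Gb3: C4 (6 semitones up).
A major sixth down from C4 is Eb3.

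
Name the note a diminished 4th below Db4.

The fourth takes the letter from D down to A.
Moving 4 semitones down from Db4 (the size of a diminished fourth) reaches A3.

A3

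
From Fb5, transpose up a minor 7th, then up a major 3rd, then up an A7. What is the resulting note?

Fb5 up a minor seventh → Ebb6 (10 semitones).
A major third up from Ebb6 is Gb6.
Gb6 up an augmented seventh → F#7 (12 semitones).

F#7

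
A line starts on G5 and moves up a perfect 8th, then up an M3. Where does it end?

Up a perfect octave from G5: G6 (12 semitones up).
G6 up a major third → B6 (4 semitones).

B6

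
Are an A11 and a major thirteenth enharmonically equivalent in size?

No

An augmented eleventh spans 18 semitones; a major thirteenth spans 21 semitones. They differ by 3.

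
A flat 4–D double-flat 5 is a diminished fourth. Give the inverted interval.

Interval numbers invert to sum to nine: 4 + 5 = 9, so a fourth inverts to a fifth.
The quality also flips — diminished becomes augmented — giving an augmented fifth.

augmented 5th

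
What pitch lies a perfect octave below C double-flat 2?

C double-flat 1

For an octave the letter name doesn't change: still C, an octave down.
A perfect octave is 12 semitones; 12 semitones down from Cbb2 gives Cbb1.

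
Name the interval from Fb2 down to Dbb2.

Descending from Fb2 to Dbb2 is the same interval as ascending Dbb2 to Fb2.
D to F spans three letter names (D-E-F) — that makes it a third of some quality.
Dbb2 to Fb2 is 4 semitones, matching the major third exactly, so the quality is major.

major 3rd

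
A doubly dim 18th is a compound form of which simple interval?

Subtracting seven from the interval number removes an octave: 18 − 14 = 4.
That makes a doubly diminished eighteenth a compound doubly diminished fourth — 2 octaves plus a doubly diminished fourth.

doubly diminished 4th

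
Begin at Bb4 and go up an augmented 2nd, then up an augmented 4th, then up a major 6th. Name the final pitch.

Up an augmented second from Bb4: C#5 (3 semitones up).
C#5 up an augmented fourth → F##5 (6 semitones).
A major sixth up from F##5 is D##6.

D##6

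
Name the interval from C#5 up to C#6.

C to C is the same letter name, plus an octave: an octave.
The perfect octave spans 12 semitones, and C#5 to C#6 is exactly 12 semitones — so this is a perfect octave.

perfect octave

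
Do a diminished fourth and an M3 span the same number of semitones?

Both span 4 semitones: a diminished fourth and a major third are the same chromatic distance.

Yes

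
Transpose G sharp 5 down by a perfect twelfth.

The twelfth's letter: G down five letter names plus an octave → C.
Moving 19 semitones down from G#5 (the size of a perfect twelfth) reaches C#4.

C sharp 4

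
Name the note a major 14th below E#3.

F#1

The fourteenth's letter: E down seven letter names plus an octave → F.
A major fourteenth is 23 semitones; 23 semitones down from E#3 gives F#1.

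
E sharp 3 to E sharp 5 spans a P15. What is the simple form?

perfect 8th

Take out an octave (7 from the number): 15 − 7 = 8.
Quality carries through unchanged, so the simple form is a perfect octave.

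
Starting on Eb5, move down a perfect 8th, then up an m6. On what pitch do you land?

Eb5 down a perfect octave → Eb4 (12 semitones).
Eb4 up a minor sixth → Cb5 (8 semitones).

Cb5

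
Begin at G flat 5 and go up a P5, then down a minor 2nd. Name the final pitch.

C 6

Gb5 up a perfect fifth → Db6 (7 semitones).
A minor second down from Db6 is C6.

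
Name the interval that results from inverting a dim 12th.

augmented 4th

First reduce the compound diminished twelfth to its simple form, a diminished fifth.
The rule of nine gives the new number: 9 − 5 = 4, so a fifth becomes a fourth.
And diminished becomes augmented under inversion, so we get an augmented fourth.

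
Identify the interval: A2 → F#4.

M13

A to F spans six letter names (A-B-C-D-E-F), plus an octave — that makes it a thirteenth of some quality.
Counting semitones, A2→F#4 is 21, which is the major thirteenth.
(Equivalently, a compound major sixth: a major sixth plus an octave.)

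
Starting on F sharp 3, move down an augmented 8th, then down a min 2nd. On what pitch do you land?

An augmented octave down from F#3 is F2.
Down a minor second from F2: E2 (1 semitone down).

E 2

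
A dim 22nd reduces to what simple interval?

Take out 2 octaves (14 from the number): 22 − 14 = 8.
Quality carries through unchanged, so the simple form is a diminished octave.

diminished 8th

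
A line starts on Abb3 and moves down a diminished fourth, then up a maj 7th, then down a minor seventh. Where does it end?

A diminished fourth down from Abb3 is Eb3.
Eb3 up a major seventh → D4 (11 semitones).
A minor seventh down from D4 is E3.

E3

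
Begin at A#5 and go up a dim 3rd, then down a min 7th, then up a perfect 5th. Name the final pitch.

A#5 up a diminished third → C6 (2 semitones).
C6 down a minor seventh → D5 (10 semitones).
D5 up a perfect fifth → A5 (7 semitones).

A5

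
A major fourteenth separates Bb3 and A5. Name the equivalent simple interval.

major 7th

Take out an octave (7 from the number): 14 − 7 = 7.
Quality carries through unchanged, so the simple form is a major seventh.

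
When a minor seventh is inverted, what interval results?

major second

Inverted interval numbers add to nine, so a seventh pairs with a second (7 + 2 = 9).
The quality also flips — minor becomes major — giving a major second.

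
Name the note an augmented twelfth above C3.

Five letters up from C (plus an octave) reaches G.
An augmented twelfth is 20 semitones; 20 semitones up from C3 gives G#4.

G#4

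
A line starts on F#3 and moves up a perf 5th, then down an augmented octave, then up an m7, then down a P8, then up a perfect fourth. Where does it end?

Eb3

A perfect fifth up from F#3 is C#4.
Down an augmented octave from C#4: C3 (13 semitones down).
A minor seventh up from C3 is Bb3.
Down a perfect octave from Bb3: Bb2 (12 semitones down).
A perfect fourth up from Bb2 is Eb3.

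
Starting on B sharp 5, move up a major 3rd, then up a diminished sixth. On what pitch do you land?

B 6

Up a major third from B#5: D##6 (4 semitones up).
A diminished sixth up from D##6 is B6.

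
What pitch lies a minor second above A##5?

Counting two letter names up from A lands on B.
A minor second spans 1 semitone, so from A##5 the target pitch is B#5.

B#5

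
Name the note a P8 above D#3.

For an octave the letter name doesn't change: still D, an octave up.
A perfect octave spans 12 semitones, so from D#3 the target pitch is D#4.

D#4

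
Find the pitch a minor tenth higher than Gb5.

Bbb6

Counting three letter names plus an octave up from G lands on B.
Moving 15 semitones up from Gb5 (the size of a minor tenth) reaches Bbb6.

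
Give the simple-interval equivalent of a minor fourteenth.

minor 7th

Take out an octave (7 from the number): 14 − 7 = 7.
Quality carries through unchanged, so the simple form is a minor seventh.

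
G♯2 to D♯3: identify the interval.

G to D spans five letter names (G-A-B-C-D): a fifth.
The perfect fifth spans 7 semitones, and G#2 to D#3 is exactly 7 semitones — so this is a perfect fifth.

perfect fifth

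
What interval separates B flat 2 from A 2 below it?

m2

Descending from Bb2 to A2 is the same interval as ascending A2 to Bb2.
A to B spans two letter names (A-B) — that makes it a second of some quality.
A2 to Bb2 is 1 semitone, a half step short of the major second (2), so this is minor.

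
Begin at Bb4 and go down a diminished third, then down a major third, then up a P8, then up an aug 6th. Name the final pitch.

Down a diminished third from Bb4: G#4 (2 semitones down).
G#4 down a major third → E4 (4 semitones).
A perfect octave up from E4 is E5.
Up an augmented sixth from E5: C##6 (10 semitones up).

C##6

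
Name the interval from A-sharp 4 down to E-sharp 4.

P4

Descending from A#4 to E#4 is the same interval as ascending E#4 to A#4.
E to A spans four letter names (E-F-G-A) — that makes it a fourth of some quality.
E#4 to A#4 is 5 semitones, matching the perfect fourth exactly, so the quality is perfect.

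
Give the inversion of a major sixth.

m3

Interval numbers invert to sum to nine: 6 + 3 = 9, so a sixth inverts to a third.
Quality inverts too: major becomes minor. That makes the inversion a minor third.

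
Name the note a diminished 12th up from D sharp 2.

The twelfth's letter: D up five letter names plus an octave → A.
Moving 18 semitones up from D#2 (the size of a diminished twelfth) reaches A3.

A 3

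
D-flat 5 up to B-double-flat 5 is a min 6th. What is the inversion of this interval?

major third

The rule of nine gives the new number: 9 − 6 = 3, so a sixth becomes a third.
And minor becomes major under inversion, so we get a major third.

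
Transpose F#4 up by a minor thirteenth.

The thirteenth's letter: F up six letter names plus an octave → D.
A minor thirteenth spans 20 semitones, so from F#4 the target pitch is D6.

D6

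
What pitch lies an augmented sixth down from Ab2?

Cbb2

Six letter names down from A: C.
An augmented sixth is 10 semitones; 10 semitones down from Ab2 gives Cbb2.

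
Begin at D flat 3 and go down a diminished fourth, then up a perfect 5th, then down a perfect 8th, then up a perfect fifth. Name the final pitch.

Db3 down a diminished fourth → A2 (4 semitones).
A2 up a perfect fifth → E3 (7 semitones).
Down a perfect octave from E3: E2 (12 semitones down).
A perfect fifth up from E2 is B2.

B 2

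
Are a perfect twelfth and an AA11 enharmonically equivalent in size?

A perfect twelfth = 19 semitones = a doubly augmented eleventh; enharmonically equal.

Yes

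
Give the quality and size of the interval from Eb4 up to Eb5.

E to E is the same letter name, plus an octave, so the interval is some kind of octave.
Counting semitones, Eb4→Eb5 is 12, which is the perfect octave.

perfect octave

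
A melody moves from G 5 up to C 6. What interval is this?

G to C spans four letter names (G-A-B-C), so the interval is some kind of fourth.
G5 to C6 is 5 semitones, matching the perfect fourth exactly, so the quality is perfect.

perfect 4th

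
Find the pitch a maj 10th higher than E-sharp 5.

The tenth's letter: E up three letter names plus an octave → G.
Moving 16 semitones up from E#5 (the size of a major tenth) reaches G##6.

G-double-sharp 6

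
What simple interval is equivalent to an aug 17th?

A3

Take out 2 octaves (14 from the number): 17 − 14 = 3.
That makes an augmented seventeenth a compound augmented third — 2 octaves plus an augmented third.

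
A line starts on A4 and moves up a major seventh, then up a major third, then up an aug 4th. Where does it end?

E##6

Up a major seventh from A4: G#5 (11 semitones up).
G#5 up a major third → B#5 (4 semitones).
An augmented fourth up from B#5 is E##6.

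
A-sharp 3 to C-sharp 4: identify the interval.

minor third

A to C spans three letter names (A-B-C): a third.
A major third would be 4 semitones, but A#3 to C#4 is 3 — one semitone narrower, making it a minor third.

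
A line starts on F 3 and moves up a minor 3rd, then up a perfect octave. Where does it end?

A flat 4

Up a minor third from F3: Ab3 (3 semitones up).
Up a perfect octave from Ab3: Ab4 (12 semitones up).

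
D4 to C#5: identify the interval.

major seventh

D to C spans seven letter names (D-E-F-G-A-B-C): a seventh.
Counting semitones, D4→C#5 is 11, which is the major seventh.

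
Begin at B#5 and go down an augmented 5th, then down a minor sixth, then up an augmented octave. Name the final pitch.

B#5 down an augmented fifth → E5 (8 semitones).
A minor sixth down from E5 is G#4.
An augmented octave up from G#4 is G##5.

G##5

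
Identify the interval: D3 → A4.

perfect 12th

D to A spans five letter names (D-E-F-G-A), plus an octave: a twelfth.
The perfect twelfth spans 19 semitones, and D3 to A4 is exactly 19 semitones — so this is a perfect twelfth.
(Equivalently, a compound perfect fifth: a perfect fifth plus an octave.)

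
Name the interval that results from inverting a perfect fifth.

The rule of nine gives the new number: 9 − 5 = 4, so a fifth becomes a fourth.
The quality also flips — perfect stays perfect — giving a perfect fourth.

perfect fourth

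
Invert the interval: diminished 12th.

First reduce the compound diminished twelfth to its simple form, a diminished fifth.
The rule of nine gives the new number: 9 − 5 = 4, so a fifth becomes a fourth.
And diminished becomes augmented under inversion, so we get an augmented fourth.

A4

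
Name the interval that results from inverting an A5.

Interval numbers invert to sum to nine: 5 + 4 = 9, so a fifth inverts to a fourth.
Quality inverts too: augmented becomes diminished. That makes the inversion a diminished fourth.

diminished 4th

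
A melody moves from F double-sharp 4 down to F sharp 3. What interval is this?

augmented octave

Descending from F##4 to F#3 is the same interval as ascending F#3 to F##4.
F to F is the same letter name, plus an octave — that makes it an octave of some quality.
F#3 to F##4 spans 13 semitones — one semitone wider than the perfect octave (12) — giving an augmented octave.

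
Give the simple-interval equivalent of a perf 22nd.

Subtracting seven from the interval number removes an octave: 22 − 14 = 8.
That makes a perfect twenty-second a compound perfect octave — 2 octaves plus a perfect octave.

perfect octave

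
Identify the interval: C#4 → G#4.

C to G spans five letter names (C-D-E-F-G), so the interval is some kind of fifth.
C#4 to G#4 is 7 semitones, matching the perfect fifth exactly, so the quality is perfect.

P5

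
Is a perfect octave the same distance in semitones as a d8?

No

12 semitones (perfect octave) vs 11 semitones (diminished octave): not equal.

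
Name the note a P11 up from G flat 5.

The eleventh's letter: G up four letter names plus an octave → C.
A perfect eleventh spans 17 semitones, so from Gb5 the target pitch is Cb7.

C flat 7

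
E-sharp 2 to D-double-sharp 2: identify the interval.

Descending from E#2 to D##2 is the same interval as ascending D##2 to E#2.
D to E spans two letter names (D-E): a second.
D##2 to E#2 is 1 semitone, a half step short of the major second (2), so this is minor.

m2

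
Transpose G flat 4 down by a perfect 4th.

Counting four letter names down from G lands on D.
Moving 5 semitones down from Gb4 (the size of a perfect fourth) reaches Db4.

D flat 4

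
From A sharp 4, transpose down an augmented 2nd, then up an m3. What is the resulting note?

A#4 down an augmented second → G4 (3 semitones).
Up a minor third from G4: Bb4 (3 semitones up).

B flat 4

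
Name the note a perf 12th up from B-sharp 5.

The twelfth's letter: B up five letter names plus an octave → F.
A perfect twelfth is 19 semitones; 19 semitones up from B#5 gives F##7.

F-double-sharp 7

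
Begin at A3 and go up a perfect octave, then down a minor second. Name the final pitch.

A3 up a perfect octave → A4 (12 semitones).
A4 down a minor second → G#4 (1 semitone).

G#4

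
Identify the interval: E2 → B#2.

augmented 5th

E to B spans five letter names (E-F-G-A-B), so the interval is some kind of fifth.
E2 to B#2 spans 8 semitones — one semitone wider than the perfect fifth (7) — giving an augmented fifth.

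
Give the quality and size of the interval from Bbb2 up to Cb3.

B to C spans two letter names (B-C) — that makes it a second of some quality.
Counting semitones, Bbb2→Cb3 is 2, which is the major second.

major second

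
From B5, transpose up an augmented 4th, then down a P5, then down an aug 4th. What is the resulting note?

E5

Up an augmented fourth from B5: E#6 (6 semitones up).
A perfect fifth down from E#6 is A#5.
A#5 down an augmented fourth → E5 (6 semitones).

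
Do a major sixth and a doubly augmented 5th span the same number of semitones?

A major sixth = 9 semitones = a doubly augmented fifth; enharmonically equal.

Yes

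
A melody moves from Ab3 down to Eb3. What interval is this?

perfect fourth

Descending from Ab3 to Eb3 is the same interval as ascending Eb3 to Ab3.
E to A spans four letter names (E-F-G-A) — that makes it a fourth of some quality.
The perfect fourth spans 5 semitones, and Eb3 to Ab3 is exactly 5 semitones — so this is a perfect fourth.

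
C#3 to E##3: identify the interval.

C to E spans three letter names (C-D-E) — that makes it a third of some quality.
The major third is 4 semitones; here we have 5, one semitone wider: augmented.

A3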